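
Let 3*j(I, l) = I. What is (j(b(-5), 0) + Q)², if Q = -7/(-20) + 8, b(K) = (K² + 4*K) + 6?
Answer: 519841/3600 ≈ 144.40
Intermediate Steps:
b(K) = 6 + K² + 4*K
j(I, l) = I/3
Q = 167/20 (Q = -7*(-1/20) + 8 = 7/20 + 8 = 167/20 ≈ 8.3500)
(j(b(-5), 0) + Q)² = ((6 + (-5)² + 4*(-5))/3 + 167/20)² = ((6 + 25 - 20)/3 + 167/20)² = ((⅓)*11 + 167/20)² = (11/3 + 167/20)² = (721/60)² = 519841/3600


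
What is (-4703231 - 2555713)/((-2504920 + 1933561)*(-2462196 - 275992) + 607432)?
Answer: -1814736/391122241231 ≈ -4.6398e-6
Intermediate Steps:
(-4703231 - 2555713)/((-2504920 + 1933561)*(-2462196 - 275992) + 607432) = -7258944/(-571359*(-2738188) + 607432) = -7258944/(1564488357492 + 607432) = -7258944/1564488964924 = -7258944*1/1564488964924 = -1814736/391122241231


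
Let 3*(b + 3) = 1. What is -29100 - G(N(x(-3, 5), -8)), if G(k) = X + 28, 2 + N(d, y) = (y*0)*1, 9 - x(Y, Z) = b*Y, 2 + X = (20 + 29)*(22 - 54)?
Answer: -27558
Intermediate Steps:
b = -8/3 (b = -3 + (⅓)*1 = -3 + ⅓ = -8/3 ≈ -2.6667)
X = -1570 (X = -2 + (20 + 29)*(22 - 54) = -2 + 49*(-32) = -2 - 1568 = -1570)
x(Y, Z) = 9 + 8*Y/3 (x(Y, Z) = 9 - (-8)*Y/3 = 9 + 8*Y/3)
N(d, y) = -2 (N(d, y) = -2 + (y*0)*1 = -2 + 0*1 = -2 + 0 = -2)
G(k) = -1542 (G(k) = -1570 + 28 = -1542)
-29100 - G(N(x(-3, 5), -8)) = -29100 - 1*(-1542) = -29100 + 1542 = -27558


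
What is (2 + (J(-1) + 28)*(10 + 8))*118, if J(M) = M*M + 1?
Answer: 63956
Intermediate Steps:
J(M) = 1 + M² (J(M) = M² + 1 = 1 + M²)
(2 + (J(-1) + 28)*(10 + 8))*118 = (2 + ((1 + (-1)²) + 28)*(10 + 8))*118 = (2 + ((1 + 1) + 28)*18)*118 = (2 + (2 + 28)*18)*118 = (2 + 30*18)*118 = (2 + 540)*118 = 542*118 = 63956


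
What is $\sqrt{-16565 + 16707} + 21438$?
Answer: $21438 + \sqrt{142} \approx 21450.0$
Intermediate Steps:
$\sqrt{-16565 + 16707} + 21438 = \sqrt{142} + 21438 = 21438 + \sqrt{142}$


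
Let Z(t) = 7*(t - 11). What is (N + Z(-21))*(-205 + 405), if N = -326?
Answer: -110000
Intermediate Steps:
Z(t) = -77 + 7*t (Z(t) = 7*(-11 + t) = -77 + 7*t)
(N + Z(-21))*(-205 + 405) = (-326 + (-77 + 7*(-21)))*(-205 + 405) = (-326 + (-77 - 147))*200 = (-326 - 224)*200 = -550*200 = -110000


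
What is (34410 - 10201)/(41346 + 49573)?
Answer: 24209/90919 ≈ 0.26627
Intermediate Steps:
(34410 - 10201)/(41346 + 49573) = 24209/90919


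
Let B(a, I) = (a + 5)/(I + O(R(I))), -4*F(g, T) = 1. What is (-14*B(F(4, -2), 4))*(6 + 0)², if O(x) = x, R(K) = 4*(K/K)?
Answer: -1197/4 ≈ -299.25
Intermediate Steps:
R(K) = 4 (R(K) = 4*1 = 4)
F(g, T) = -¼ (F(g, T) = -¼*1 = -¼)
B(a, I) = (5 + a)/(4 + I) (B(a, I) = (a + 5)/(I + 4) = (5 + a)/(4 + I))
(-14*B(F(4, -2), 4))*(6 + 0)² = (-14*(5 - ¼)/(4 + 4))*(6 + 0)² = -14*19/(8*4)*6² = -7*19/(4*4)*36 = -14*19/32*36 = -133/16*36 = -1197/4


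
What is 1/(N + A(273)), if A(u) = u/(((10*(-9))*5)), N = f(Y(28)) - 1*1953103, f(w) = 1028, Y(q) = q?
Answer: -150/292811341 ≈ -5.1228e-7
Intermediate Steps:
N = -1952075 (N = 1028 - 1*1953103 = 1028 - 1953103 = -1952075)
A(u) = -u/450 (A(u) = u/((-90*5)) = u/(-450) = u*(-1/450) = -u/450)
1/(N + A(273)) = 1/(-1952075 - 1/450*273) = 1/(-1952075 - 91/150) = 1/(-292811341/150) = -150/292811341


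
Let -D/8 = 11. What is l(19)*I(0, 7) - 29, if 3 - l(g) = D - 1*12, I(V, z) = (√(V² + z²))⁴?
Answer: 247274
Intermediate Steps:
D = -88 (D = -8*11 = -88)
I(V, z) = (V² + z²)²
l(g) = 103 (l(g) = 3 - (-88 - 1*12) = 3 - (-88 - 12) = 3 - 1*(-100) = 3 + 100 = 103)
l(19)*I(0, 7) - 29 = 103*(0² + 7²)² - 29 = 103*(0 + 49)² - 29 = 103*49² - 29 = 103*2401 - 29 = 247303 - 29 = 247274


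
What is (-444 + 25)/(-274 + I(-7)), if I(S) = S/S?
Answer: 419/273 ≈ 1.5348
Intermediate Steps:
I(S) = 1
(-444 + 25)/(-274 + I(-7)) = (-444 + 25)/(-274 + 1) = -419/(-273) = -419*(-1/273) = 419/273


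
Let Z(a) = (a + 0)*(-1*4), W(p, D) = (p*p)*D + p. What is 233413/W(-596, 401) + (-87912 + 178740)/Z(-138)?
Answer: 539073408689/3276143460 ≈ 164.55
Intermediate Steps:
W(p, D) = p + D*p² (W(p, D) = p²*D + p = D*p² + p = p + D*p²)
Z(a) = -4*a (Z(a) = a*(-4) = -4*a)
233413/W(-596, 401) + (-87912 + 178740)/Z(-138) = 233413/((-596*(1 + 401*(-596)))) + (-87912 + 178740)/((-4*(-138))) = 233413/((-596*(1 - 238996))) + 90828/552 = 233413/((-596*(-238995))) + 90828*(1/552) = 233413/142441020 + 7569/46 = 539073408689/3276143460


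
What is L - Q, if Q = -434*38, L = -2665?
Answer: 13827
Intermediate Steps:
Q = -16492
L - Q = -2665 - 1*(-16492) = -2665 + 16492 = 13827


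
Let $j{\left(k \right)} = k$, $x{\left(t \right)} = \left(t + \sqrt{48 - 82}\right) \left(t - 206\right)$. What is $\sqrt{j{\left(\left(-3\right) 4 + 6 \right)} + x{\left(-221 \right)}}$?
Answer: $\sqrt{94361 - 427 i \sqrt{34}} \approx 307.21 - 4.052 i$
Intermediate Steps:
$x{\left(t \right)} = \left(-206 + t\right) \left(t + i \sqrt{34}\right)$ ($x{\left(t \right)} = \left(t + \sqrt{-34}\right) \left(-206 + t\right) = \left(t + i \sqrt{34}\right) \left(-206 + t\right) = \left(-206 + t\right) \left(t + i \sqrt{34}\right)$)
$\sqrt{j{\left(\left(-3\right) 4 + 6 \right)} + x{\left(-221 \right)}} = \sqrt{\left(\left(-3\right) 4 + 6\right) + \left(\left(-221\right)^{2} - -45526 - 206 i \sqrt{34} + i \left(-221\right) \sqrt{34}\right)} = \sqrt{\left(-12 + 6\right) + \left(48841 + 45526 - 206 i \sqrt{34} - 221 i \sqrt{34}\right)} = \sqrt{-6 + \left(94367 - 427 i \sqrt{34}\right)} = \sqrt{94361 - 427 i \sqrt{34}}$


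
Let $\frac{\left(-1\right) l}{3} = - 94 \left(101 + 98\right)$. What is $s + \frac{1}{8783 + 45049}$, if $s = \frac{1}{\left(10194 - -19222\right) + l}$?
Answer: $\frac{69683}{2302233144} \approx 3.0268 \cdot 10^{-5}$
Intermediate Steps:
$l = 56118$ ($l = - 3 \left(- 94 \left(101 + 98\right)\right) = - 3 \left(\left(-94\right) 199\right) = \left(-3\right) \left(-18706\right) = 56118$)
$s = \frac{1}{85534}$ ($s = \frac{1}{\left(10194 - -19222\right) + 56118} = \frac{1}{\left(10194 + 19222\right) + 56118} = \frac{1}{29416 + 56118} = \frac{1}{85534} \approx 1.1691 \cdot 10^{-5}$)
$s + \frac{1}{8783 + 45049} = \frac{1}{85534} + \frac{1}{8783 + 45049} = \frac{1}{85534} + \frac{1}{53832} = \frac{69683}{2302233144}$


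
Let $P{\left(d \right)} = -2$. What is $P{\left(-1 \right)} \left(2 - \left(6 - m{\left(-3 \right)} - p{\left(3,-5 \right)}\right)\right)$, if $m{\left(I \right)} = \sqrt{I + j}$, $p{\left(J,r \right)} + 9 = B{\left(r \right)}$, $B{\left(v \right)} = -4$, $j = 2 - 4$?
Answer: $34 - 2 i \sqrt{5} \approx 34.0 - 4.4721 i$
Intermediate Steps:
$j = -2$
$p{\left(J,r \right)} = -13$ ($p{\left(J,r \right)} = -9 - 4 = -13$)
$m{\left(I \right)} = \sqrt{-2 + I}$ ($m{\left(I \right)} = \sqrt{I - 2} = \sqrt{-2 + I}$)
$P{\left(-1 \right)} \left(2 - \left(6 - m{\left(-3 \right)} - p{\left(3,-5 \right)}\right)\right) = - 2 \left(2 - \left(19 - \sqrt{-2 - 3}\right)\right) = - 2 \left(2 - \left(19 - i \sqrt{5}\right)\right) = - 2 \left(-17 + i \sqrt{5}\right) = 34 - 2 i \sqrt{5}$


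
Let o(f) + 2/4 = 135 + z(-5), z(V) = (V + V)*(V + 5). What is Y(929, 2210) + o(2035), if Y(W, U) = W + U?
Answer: 6547/2 ≈ 3273.5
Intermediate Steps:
z(V) = 2*V*(5 + V) (z(V) = (2*V)*(5 + V) = 2*V*(5 + V))
Y(W, U) = U + W
o(f) = 269/2 (o(f) = -½ + (135 + 2*(-5)*(5 - 5)) = -½ + (135 + 2*(-5)*0) = -½ + (135 + 0) = -½ + 135 = 269/2)
Y(929, 2210) + o(2035) = (2210 + 929) + 269/2 = 3139 + 269/2 = 6547/2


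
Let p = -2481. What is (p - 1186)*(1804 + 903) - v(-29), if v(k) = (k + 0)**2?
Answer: -9927410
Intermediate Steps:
v(k) = k**2
(p - 1186)*(1804 + 903) - v(-29) = (-2481 - 1186)*(1804 + 903) - 1*(-29)**2 = -3667*2707 - 1*841 = -9926569 - 841 = -9927410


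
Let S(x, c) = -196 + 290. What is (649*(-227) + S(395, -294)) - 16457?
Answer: -163686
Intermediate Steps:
S(x, c) = 94
(649*(-227) + S(395, -294)) - 16457 = (649*(-227) + 94) - 16457 = (-147323 + 94) - 16457 = -147229 - 16457 = -163686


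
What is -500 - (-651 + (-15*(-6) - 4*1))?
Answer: 65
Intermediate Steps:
-500 - (-651 + (-15*(-6) - 4*1)) = -500 - (-651 + (90 - 4)) = -500 - (-651 + 86) = -500 - 1*(-565) = -500 + 565 = 65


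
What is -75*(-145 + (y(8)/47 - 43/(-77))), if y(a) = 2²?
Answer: 39181950/3619 ≈ 10827.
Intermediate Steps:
y(a) = 4
-75*(-145 + (y(8)/47 - 43/(-77))) = -75*(-145 + (4/47 - 43/(-77))) = -75*(-145 + (4*(1/47) - 43*(-1/77))) = -75*(-145 + (4/47 + 43/77)) = -75*(-145 + 2329/3619) = -75*(-522426/3619) = 39181950/3619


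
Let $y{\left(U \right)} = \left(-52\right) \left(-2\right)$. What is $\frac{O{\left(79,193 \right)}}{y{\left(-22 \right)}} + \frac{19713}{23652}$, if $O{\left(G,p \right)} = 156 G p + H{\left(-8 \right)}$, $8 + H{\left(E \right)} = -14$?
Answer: $\frac{586026757}{25623} \approx 22871.0$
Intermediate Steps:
$H{\left(E \right)} = -22$ ($H{\left(E \right)} = -8 - 14 = -22$)
$y{\left(U \right)} = 104$
$O{\left(G,p \right)} = -22 + 156 G p$ ($O{\left(G,p \right)} = 156 G p - 22 = -22 + 156 G p$)
$\frac{O{\left(79,193 \right)}}{y{\left(-22 \right)}} + \frac{19713}{23652} = \frac{-22 + 156 \cdot 79 \cdot 193}{104} + \frac{19713}{23652} = \left(-22 + 2378532\right) \frac{1}{104} + 19713 \cdot \frac{1}{23652} = 2378510 \cdot \frac{1}{104} + \frac{6571}{7884} = \frac{1189255}{52} + \frac{6571}{7884} = \frac{586026757}{25623}$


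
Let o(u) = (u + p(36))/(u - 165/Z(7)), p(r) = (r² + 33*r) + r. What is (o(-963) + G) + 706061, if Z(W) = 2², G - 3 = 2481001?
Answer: 4267477959/1339 ≈ 3.1871e+6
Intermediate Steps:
G = 2481004 (G = 3 + 2481001 = 2481004)
Z(W) = 4
p(r) = r² + 34*r
o(u) = (2520 + u)/(-165/4 + u) (o(u) = (u + 36*(34 + 36))/(u - 165/4) = (u + 36*70)/(u - 165*¼) = (u + 2520)/(u - 165/4) = (2520 + u)/(-165/4 + u))
(o(-963) + G) + 706061 = (4*(2520 - 963)/(-165 + 4*(-963)) + 2481004) + 706061 = (4*1557/(-165 - 3852) + 2481004) + 706061 = (4*1557/(-4017) + 2481004) + 706061 = (4*(-1/4017)*1557 + 2481004) + 706061 = (-2076/1339 + 2481004) + 706061 = 3322062280/1339 + 706061 = 4267477959/1339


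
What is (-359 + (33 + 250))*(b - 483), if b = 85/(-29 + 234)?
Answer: 1503736/41 ≈ 36677.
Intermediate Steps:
b = 17/41 (b = 85/205 = 85*(1/205) = 17/41 ≈ 0.41463)
(-359 + (33 + 250))*(b - 483) = (-359 + (33 + 250))*(17/41 - 483) = (-359 + 283)*(-19786/41) = -76*(-19786/41) = 1503736/41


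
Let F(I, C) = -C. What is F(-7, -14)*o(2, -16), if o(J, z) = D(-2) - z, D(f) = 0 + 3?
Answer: 266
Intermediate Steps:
D(f) = 3
o(J, z) = 3 - z
F(-7, -14)*o(2, -16) = (-1*(-14))*(3 - 1*(-16)) = 14*(3 + 16) = 14*19 = 266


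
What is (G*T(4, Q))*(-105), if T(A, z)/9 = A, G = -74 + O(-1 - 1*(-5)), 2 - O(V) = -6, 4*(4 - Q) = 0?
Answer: 249480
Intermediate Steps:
Q = 4 (Q = 4 - ¼*0 = 4 + 0 = 4)
O(V) = 8 (O(V) = 2 - 1*(-6) = 2 + 6 = 8)
G = -66 (G = -74 + 8 = -66)
T(A, z) = 9*A
(G*T(4, Q))*(-105) = -594*4*(-105) = -66*36*(-105) = -2376*(-105) = 249480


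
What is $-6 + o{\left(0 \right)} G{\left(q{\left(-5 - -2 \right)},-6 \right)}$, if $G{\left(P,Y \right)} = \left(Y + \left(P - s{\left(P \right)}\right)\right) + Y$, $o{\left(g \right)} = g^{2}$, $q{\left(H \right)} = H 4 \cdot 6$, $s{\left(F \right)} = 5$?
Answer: $-6$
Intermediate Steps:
$q{\left(H \right)} = 24 H$ ($q{\left(H \right)} = 4 H 6 = 24 H$)
$G{\left(P,Y \right)} = -5 + P + 2 Y$ ($G{\left(P,Y \right)} = \left(Y + \left(P - 5\right)\right) + Y = \left(Y + \left(-5 + P\right)\right) + Y = \left(-5 + P + Y\right) + Y = -5 + P + 2 Y$)
$-6 + o{\left(0 \right)} G{\left(q{\left(-5 - -2 \right)},-6 \right)} = -6 + 0^{2} \left(-5 + 24 \left(-5 - -2\right) + 2 \left(-6\right)\right) = -6 + 0 \left(-5 + 24 \left(-5 + 2\right) - 12\right) = -6 + 0 \left(-5 + 24 \left(-3\right) - 12\right) = -6 + 0 \left(-5 - 72 - 12\right) = -6 + 0 \left(-89\right) = -6 + 0 = -6$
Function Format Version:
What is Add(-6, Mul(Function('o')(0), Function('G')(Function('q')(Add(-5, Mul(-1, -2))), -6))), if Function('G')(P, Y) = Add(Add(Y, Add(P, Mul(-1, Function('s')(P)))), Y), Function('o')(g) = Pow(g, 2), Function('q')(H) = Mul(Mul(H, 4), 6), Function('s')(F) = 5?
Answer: -6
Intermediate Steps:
Function('q')(H) = Mul(24, H) (Function('q')(H) = Mul(Mul(4, H), 6) = Mul(24, H))
Function('G')(P, Y) = Add(-5, P, Mul(2, Y)) (Function('G')(P, Y) = Add(Add(Y, Add(P, Mul(-1, 5))), Y) = Add(Add(Y, Add(P, -5)), Y) = Add(Add(Y, Add(-5, P)), Y) = Add(Add(-5, P, Y), Y) = Add(-5, P, Mul(2, Y)))
Add(-6, Mul(Function('o')(0), Function('G')(Function('q')(Add(-5, Mul(-1, -2))), -6))) = Add(-6, Mul(Pow(0, 2), Add(-5, Mul(24, Add(-5, Mul(-1, -2))), Mul(2, -6)))) = Add(-6, Mul(0, Add(-5, Mul(24, Add(-5, 2)), -12))) = Add(-6, Mul(0, Add(-5, Mul(24, -3), -12))) = Add(-6, Mul(0, Add(-5, -72, -12))) = Add(-6, Mul(0, -89)) = Add(-6, 0) = -6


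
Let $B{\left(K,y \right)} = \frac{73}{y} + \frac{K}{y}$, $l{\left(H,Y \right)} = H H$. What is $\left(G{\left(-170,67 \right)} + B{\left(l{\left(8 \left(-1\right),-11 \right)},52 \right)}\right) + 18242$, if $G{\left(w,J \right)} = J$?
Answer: $\frac{952205}{52} \approx 18312.0$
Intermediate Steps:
$l{\left(H,Y \right)} = H^{2}$
$\left(G{\left(-170,67 \right)} + B{\left(l{\left(8 \left(-1\right),-11 \right)},52 \right)}\right) + 18242 = \left(67 + \frac{73 + \left(8 \left(-1\right)\right)^{2}}{52}\right) + 18242 = \left(67 + \frac{73 + \left(-8\right)^{2}}{52}\right) + 18242 = \left(67 + \frac{73 + 64}{52}\right) + 18242 = \left(67 + \frac{1}{52} \cdot 137\right) + 18242 = \left(67 + \frac{137}{52}\right) + 18242 = \frac{3621}{52} + 18242 = \frac{952205}{52}$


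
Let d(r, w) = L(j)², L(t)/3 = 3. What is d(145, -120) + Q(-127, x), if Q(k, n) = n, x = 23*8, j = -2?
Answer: 265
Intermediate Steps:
x = 184
L(t) = 9 (L(t) = 3*3 = 9)
d(r, w) = 81 (d(r, w) = 9² = 81)
d(145, -120) + Q(-127, x) = 81 + 184 = 265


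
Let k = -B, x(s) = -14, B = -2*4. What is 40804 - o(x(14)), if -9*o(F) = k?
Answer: 367244/9 ≈ 40805.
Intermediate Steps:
B = -8
k = 8 (k = -1*(-8) = 8)
o(F) = -8/9 (o(F) = -⅑*8 = -8/9)
40804 - o(x(14)) = 40804 - 1*(-8/9) = 40804 + 8/9 = 367244/9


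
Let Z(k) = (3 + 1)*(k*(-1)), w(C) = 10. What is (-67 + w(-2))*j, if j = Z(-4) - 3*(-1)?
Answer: -1083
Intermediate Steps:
Z(k) = -4*k (Z(k) = 4*(-k) = -4*k)
j = 19 (j = -4*(-4) - 3*(-1) = 16 + 3 = 19)
(-67 + w(-2))*j = (-67 + 10)*19 = -57*19 = -1083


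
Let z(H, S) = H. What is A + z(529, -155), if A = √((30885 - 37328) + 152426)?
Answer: 529 + √145983 ≈ 911.08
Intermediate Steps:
A = √145983 (A = √(-6443 + 152426) = √145983 ≈ 382.08)
A + z(529, -155) = √145983 + 529 = 529 + √145983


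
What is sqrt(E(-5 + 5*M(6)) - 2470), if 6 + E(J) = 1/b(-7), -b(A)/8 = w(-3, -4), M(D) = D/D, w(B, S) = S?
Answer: I*sqrt(158462)/8 ≈ 49.759*I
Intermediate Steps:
M(D) = 1
b(A) = 32 (b(A) = -8*(-4) = 32)
E(J) = -191/32 (E(J) = -6 + 1/32 = -191/32)
sqrt(E(-5 + 5*M(6)) - 2470) = sqrt(-191/32 - 2470) = sqrt(-79231/32) = I*sqrt(158462)/8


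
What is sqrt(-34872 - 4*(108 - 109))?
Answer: 2*I*sqrt(8717) ≈ 186.73*I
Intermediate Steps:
sqrt(-34872 - 4*(108 - 109)) = sqrt(-34872 - 4*(-1)) = sqrt(-34872 + 4) = sqrt(-34868) = 2*I*sqrt(8717)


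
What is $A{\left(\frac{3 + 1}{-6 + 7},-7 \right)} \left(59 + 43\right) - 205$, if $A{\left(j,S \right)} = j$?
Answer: $203$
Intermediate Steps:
$A{\left(\frac{3 + 1}{-6 + 7},-7 \right)} \left(59 + 43\right) - 205 = \frac{3 + 1}{-6 + 7} \left(59 + 43\right) - 205 = \frac{4}{1} \cdot 102 - 205 = 4 \cdot 1 \cdot 102 - 205 = 4 \cdot 102 - 205 = 408 - 205 = 203$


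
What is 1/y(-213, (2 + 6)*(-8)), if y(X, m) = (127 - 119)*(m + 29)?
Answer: -1/280 ≈ -0.0035714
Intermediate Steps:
y(X, m) = 232 + 8*m (y(X, m) = 8*(29 + m) = 232 + 8*m)
1/y(-213, (2 + 6)*(-8)) = 1/(232 + 8*((2 + 6)*(-8))) = 1/(232 + 8*(8*(-8))) = 1/(232 + 8*(-64)) = 1/(232 - 512) = 1/(-280) = -1/280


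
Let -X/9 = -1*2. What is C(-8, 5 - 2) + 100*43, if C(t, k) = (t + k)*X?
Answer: 4210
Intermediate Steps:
X = 18 (X = -(-9)*2 = -9*(-2) = 18)
C(t, k) = 18*k + 18*t (C(t, k) = (t + k)*18 = (k + t)*18 = 18*k + 18*t)
C(-8, 5 - 2) + 100*43 = (18*(5 - 2) + 18*(-8)) + 100*43 = (18*3 - 144) + 4300 = (54 - 144) + 4300 = -90 + 4300 = 4210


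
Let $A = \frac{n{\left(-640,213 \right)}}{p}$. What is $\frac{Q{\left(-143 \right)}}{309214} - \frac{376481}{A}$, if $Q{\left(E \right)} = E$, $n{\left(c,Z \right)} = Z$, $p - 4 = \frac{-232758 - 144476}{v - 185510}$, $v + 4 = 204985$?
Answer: $\frac{34848289609775711}{1282410334122} \approx 27174.0$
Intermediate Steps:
$v = 204981$ ($v = -4 + 204985 = 204981$)
$p = - \frac{299350}{19471}$ ($p = 4 + \frac{-232758 - 144476}{204981 - 185510} = 4 - \frac{377234}{19471} = - \frac{299350}{19471} \approx -15.374$)
$A = - \frac{4147323}{299350}$ ($A = \frac{213}{- \frac{299350}{19471}} = 213 \left(- \frac{19471}{299350}\right) = - \frac{4147323}{299350} \approx -13.854$)
$\frac{Q{\left(-143 \right)}}{309214} - \frac{376481}{A} = - \frac{143}{309214} - \frac{376481}{- \frac{4147323}{299350}} = \left(-143\right) \frac{1}{309214} - - \frac{112699587350}{4147323} = - \frac{143}{309214} + \frac{112699587350}{4147323} = \frac{34848289609775711}{1282410334122}$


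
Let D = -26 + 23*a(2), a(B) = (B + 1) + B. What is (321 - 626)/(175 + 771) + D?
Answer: 83889/946 ≈ 88.678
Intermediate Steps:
a(B) = 1 + 2*B (a(B) = (1 + B) + B = 1 + 2*B)
D = 89 (D = -26 + 23*(1 + 2*2) = -26 + 23*(1 + 4) = -26 + 23*5 = -26 + 115 = 89)
(321 - 626)/(175 + 771) + D = (321 - 626)/(175 + 771) + 89 = -305/946 + 89 = 83889/946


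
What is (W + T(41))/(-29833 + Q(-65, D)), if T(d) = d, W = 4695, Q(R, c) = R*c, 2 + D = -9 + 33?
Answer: -4736/31263 ≈ -0.15149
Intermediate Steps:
D = 22 (D = -2 + (-9 + 33) = -2 + 24 = 22)
(W + T(41))/(-29833 + Q(-65, D)) = (4695 + 41)/(-29833 - 65*22) = 4736/(-29833 - 1430) = 4736/(-31263) = 4736*(-1/31263) = -4736/31263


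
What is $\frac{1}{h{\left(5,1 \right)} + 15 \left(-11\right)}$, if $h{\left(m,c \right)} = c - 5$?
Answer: $- \frac{1}{169} \approx -0.0059172$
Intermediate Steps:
$h{\left(m,c \right)} = -5 + c$ ($h{\left(m,c \right)} = c - 5 = -5 + c$)
$\frac{1}{h{\left(5,1 \right)} + 15 \left(-11\right)} = \frac{1}{\left(-5 + 1\right) + 15 \left(-11\right)} = \frac{1}{-4 - 165} = \frac{1}{-169} = - \frac{1}{169}$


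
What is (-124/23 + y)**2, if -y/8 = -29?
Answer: 27164944/529 ≈ 51352.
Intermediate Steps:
y = 232 (y = -8*(-29) = 232)
(-124/23 + y)**2 = (-124/23 + 232)**2 = (5212/23)**2 = 27164944/529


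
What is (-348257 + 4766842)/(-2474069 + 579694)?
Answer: -883717/378875 ≈ -2.3325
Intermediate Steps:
(-348257 + 4766842)/(-2474069 + 579694) = 4418585/(-1894375) = 4418585*(-1/1894375) = -883717/378875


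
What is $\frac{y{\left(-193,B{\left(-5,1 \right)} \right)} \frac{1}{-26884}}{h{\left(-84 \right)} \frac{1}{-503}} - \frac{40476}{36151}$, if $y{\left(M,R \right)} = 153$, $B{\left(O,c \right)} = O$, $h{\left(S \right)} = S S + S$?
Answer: $- \frac{2527948984413}{2258657216816} \approx -1.1192$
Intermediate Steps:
$h{\left(S \right)} = S + S^{2}$ ($h{\left(S \right)} = S^{2} + S = S + S^{2}$)
$\frac{y{\left(-193,B{\left(-5,1 \right)} \right)} \frac{1}{-26884}}{h{\left(-84 \right)} \frac{1}{-503}} - \frac{40476}{36151} = \frac{153 \frac{1}{-26884}}{- 84 \left(1 - 84\right) \frac{1}{-503}} - \frac{40476}{36151} = \frac{153 \left(- \frac{1}{26884}\right)}{\left(-84\right) \left(-83\right) \left(- \frac{1}{503}\right)} - \frac{40476}{36151} = - \frac{153}{26884 \cdot 6972 \left(- \frac{1}{503}\right)} - \frac{40476}{36151} = - \frac{153}{26884 \left(- \frac{6972}{503}\right)} - \frac{40476}{36151} = \left(- \frac{153}{26884}\right) \left(- \frac{503}{6972}\right) - \frac{40476}{36151} = \frac{25653}{62478416} - \frac{40476}{36151} = - \frac{2527948984413}{2258657216816}$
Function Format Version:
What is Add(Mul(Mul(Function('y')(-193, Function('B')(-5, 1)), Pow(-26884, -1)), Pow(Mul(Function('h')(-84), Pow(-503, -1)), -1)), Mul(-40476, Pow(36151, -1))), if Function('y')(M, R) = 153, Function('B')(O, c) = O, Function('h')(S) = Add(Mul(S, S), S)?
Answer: Rational(-2527948984413, 2258657216816) ≈ -1.1192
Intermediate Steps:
Function('h')(S) = Add(S, Pow(S, 2)) (Function('h')(S) = Add(Pow(S, 2), S) = Add(S, Pow(S, 2)))
Add(Mul(Mul(Function('y')(-193, Function('B')(-5, 1)), Pow(-26884, -1)), Pow(Mul(Function('h')(-84), Pow(-503, -1)), -1)), Mul(-40476, Pow(36151, -1))) = Add(Mul(Mul(153, Pow(-26884, -1)), Pow(Mul(Mul(-84, Add(1, -84)), Pow(-503, -1)), -1)), Mul(-40476, Pow(36151, -1))) = Add(Mul(Mul(153, Rational(-1, 26884)), Pow(Mul(Mul(-84, -83), Rational(-1, 503)), -1)), Mul(-40476, Rational(1, 36151))) = Add(Mul(Rational(-153, 26884), Pow(Mul(6972, Rational(-1, 503)), -1)), Rational(-40476, 36151)) = Add(Mul(Rational(-153, 26884), Pow(Rational(-6972, 503), -1)), Rational(-40476, 36151)) = Add(Mul(Rational(-153, 26884), Rational(-503, 6972)), Rational(-40476, 36151)) = Add(Rational(25653, 62478416), Rational(-40476, 36151)) = Rational(-2527948984413, 2258657216816)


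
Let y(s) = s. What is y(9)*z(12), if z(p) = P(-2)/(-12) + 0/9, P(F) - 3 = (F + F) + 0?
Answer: ¾ ≈ 0.75000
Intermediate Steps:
P(F) = 3 + 2*F (P(F) = 3 + ((F + F) + 0) = 3 + (2*F + 0) = 3 + 2*F)
z(p) = 1/12 (z(p) = (3 + 2*(-2))/(-12) + 0/9 = (3 - 4)*(-1/12) + 0*(⅑) = -1*(-1/12) + 0 = 1/12 + 0 = 1/12)
y(9)*z(12) = 9*(1/12) = ¾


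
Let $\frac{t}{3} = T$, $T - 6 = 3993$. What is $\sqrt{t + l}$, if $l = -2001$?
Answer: $14 \sqrt{51} \approx 99.98$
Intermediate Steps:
$T = 3999$ ($T = 6 + 3993 = 3999$)
$t = 11997$ ($t = 3 \cdot 3999 = 11997$)
$\sqrt{t + l} = \sqrt{11997 - 2001} = \sqrt{9996} = 14 \sqrt{51}$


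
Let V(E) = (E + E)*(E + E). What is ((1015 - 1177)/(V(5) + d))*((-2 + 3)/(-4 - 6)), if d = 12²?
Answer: 81/1220 ≈ 0.066393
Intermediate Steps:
d = 144
V(E) = 4*E² (V(E) = (2*E)*(2*E) = 4*E²)
((1015 - 1177)/(V(5) + d))*((-2 + 3)/(-4 - 6)) = ((1015 - 1177)/(4*5² + 144))*((-2 + 3)/(-4 - 6)) = (-162/(4*25 + 144))*(1/(-10)) = (-162/(100 + 144))*(1*(-⅒)) = -162/244*(-⅒) = -162*1/244*(-⅒) = -81/122*(-⅒) = 81/1220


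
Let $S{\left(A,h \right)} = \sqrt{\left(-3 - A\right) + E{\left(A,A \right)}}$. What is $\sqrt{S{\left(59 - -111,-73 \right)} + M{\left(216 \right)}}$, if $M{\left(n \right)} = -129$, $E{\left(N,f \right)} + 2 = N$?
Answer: $\sqrt{-129 + i \sqrt{5}} \approx 0.09843 + 11.358 i$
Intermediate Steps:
$E{\left(N,f \right)} = -2 + N$
$S{\left(A,h \right)} = i \sqrt{5}$ ($S{\left(A,h \right)} = \sqrt{\left(-3 - A\right) + \left(-2 + A\right)} = \sqrt{-5} = i \sqrt{5}$)
$\sqrt{S{\left(59 - -111,-73 \right)} + M{\left(216 \right)}} = \sqrt{i \sqrt{5} - 129} = \sqrt{-129 + i \sqrt{5}}$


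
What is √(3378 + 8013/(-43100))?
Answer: √62746612197/4310 ≈ 58.119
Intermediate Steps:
√(3378 + 8013/(-43100)) = √(3378 + 8013*(-1/43100)) = √(3378 - 8013/43100) = √(145583787/43100) = √62746612197/4310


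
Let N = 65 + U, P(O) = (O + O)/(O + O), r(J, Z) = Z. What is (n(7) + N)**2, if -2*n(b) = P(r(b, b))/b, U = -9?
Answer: 613089/196 ≈ 3128.0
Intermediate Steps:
P(O) = 1 (P(O) = (2*O)/((2*O)) = (2*O)*(1/(2*O)) = 1)
N = 56 (N = 65 - 9 = 56)
n(b) = -1/(2*b)
(n(7) + N)**2 = (-1/2/7 + 56)**2 = (-1/2*1/7 + 56)**2 = (-1/14 + 56)**2 = (783/14)**2 = 613089/196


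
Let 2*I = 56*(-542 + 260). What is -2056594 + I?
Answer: -2064490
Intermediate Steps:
I = -7896 (I = (56*(-542 + 260))/2 = (56*(-282))/2 = (½)*(-15792) = -7896)
-2056594 + I = -2056594 - 7896 = -2064490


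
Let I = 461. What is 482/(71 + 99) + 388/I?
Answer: 144081/39185 ≈ 3.6769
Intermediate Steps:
482/(71 + 99) + 388/I = 482/(71 + 99) + 388/461 = 482/170 + 388*(1/461) = 482*(1/170) + 388/461 = 241/85 + 388/461 = 144081/39185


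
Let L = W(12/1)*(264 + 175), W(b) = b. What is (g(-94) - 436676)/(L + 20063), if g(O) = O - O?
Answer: -436676/25331 ≈ -17.239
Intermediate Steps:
g(O) = 0
L = 5268 (L = (12/1)*(264 + 175) = (12*1)*439 = 12*439 = 5268)
(g(-94) - 436676)/(L + 20063) = (0 - 436676)/(5268 + 20063) = -436676/25331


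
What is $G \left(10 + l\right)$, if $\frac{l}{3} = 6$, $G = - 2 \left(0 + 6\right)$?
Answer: $-336$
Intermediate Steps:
$G = -12$ ($G = \left(-2\right) 6 = -12$)
$l = 18$ ($l = 3 \cdot 6 = 18$)
$G \left(10 + l\right) = - 12 \left(10 + 18\right) = \left(-12\right) 28 = -336$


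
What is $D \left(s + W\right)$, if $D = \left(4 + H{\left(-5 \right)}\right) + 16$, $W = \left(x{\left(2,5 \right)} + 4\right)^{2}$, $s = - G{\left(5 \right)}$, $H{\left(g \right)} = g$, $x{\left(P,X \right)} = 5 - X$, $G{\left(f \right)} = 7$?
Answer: $135$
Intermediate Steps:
$s = -7$ ($s = \left(-1\right) 7 = -7$)
$W = 16$ ($W = \left(\left(5 - 5\right) + 4\right)^{2} = \left(0 + 4\right)^{2} = 4^{2} = 16$)
$D = 15$ ($D = \left(4 - 5\right) + 16 = -1 + 16 = 15$)
$D \left(s + W\right) = 15 \left(-7 + 16\right) = 15 \cdot 9 = 135$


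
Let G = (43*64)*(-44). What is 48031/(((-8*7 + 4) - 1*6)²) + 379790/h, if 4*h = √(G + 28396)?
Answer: 48031/3364 - 759580*I*√23173/23173 ≈ 14.278 - 4989.8*I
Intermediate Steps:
G = -121088 (G = 2752*(-44) = -121088)
h = I*√23173/2 (h = √(-121088 + 28396)/4 = √(-92692)/4 = (2*I*√23173)/4 = I*√23173/2 ≈ 76.113*I)
48031/(((-8*7 + 4) - 1*6)²) + 379790/h = 48031/(((-8*7 + 4) - 1*6)²) + 379790/((I*√23173/2)) = 48031/(((-56 + 4) - 6)²) + 379790*(-2*I*√23173/23173) = 48031/((-52 - 6)²) - 759580*I*√23173/23173 = 48031/((-58)²) - 759580*I*√23173/23173 = 48031/3364 - 759580*I*√23173/23173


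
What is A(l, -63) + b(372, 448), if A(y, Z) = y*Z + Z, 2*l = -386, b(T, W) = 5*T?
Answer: 13956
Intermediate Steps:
l = -193 (l = (½)*(-386) = -193)
A(y, Z) = Z + Z*y (A(y, Z) = Z*y + Z = Z + Z*y)
A(l, -63) + b(372, 448) = -63*(1 - 193) + 5*372 = -63*(-192) + 1860 = 12096 + 1860 = 13956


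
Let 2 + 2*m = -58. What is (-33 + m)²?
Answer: 3969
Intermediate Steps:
m = -30 (m = -1 + (½)*(-58) = -1 - 29 = -30)
(-33 + m)² = (-33 - 30)² = (-63)² = 3969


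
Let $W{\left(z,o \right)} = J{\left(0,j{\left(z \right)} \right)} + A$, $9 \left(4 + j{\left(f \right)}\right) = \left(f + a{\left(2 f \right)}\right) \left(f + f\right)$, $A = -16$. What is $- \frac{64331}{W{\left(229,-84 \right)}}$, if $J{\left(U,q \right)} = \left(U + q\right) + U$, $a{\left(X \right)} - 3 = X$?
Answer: $- \frac{192993}{105280} \approx -1.8331$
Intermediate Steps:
$a{\left(X \right)} = 3 + X$
$j{\left(f \right)} = -4 + \frac{2 f \left(3 + 3 f\right)}{9}$ ($j{\left(f \right)} = -4 + \frac{\left(f + \left(3 + 2 f\right)\right) \left(f + f\right)}{9} = -4 + \frac{\left(3 + 3 f\right) 2 f}{9} = -4 + \frac{2 f \left(3 + 3 f\right)}{9}$)
$J{\left(U,q \right)} = q + 2 U$
$W{\left(z,o \right)} = -20 + \frac{2 z}{3} + \frac{2 z^{2}}{3}$ ($W{\left(z,o \right)} = \left(\left(-4 + \frac{2 z}{3} + \frac{2 z^{2}}{3}\right) + 2 \cdot 0\right) - 16 = \left(\left(-4 + \frac{2 z}{3} + \frac{2 z^{2}}{3}\right) + 0\right) - 16 = \left(-4 + \frac{2 z}{3} + \frac{2 z^{2}}{3}\right) - 16 = -20 + \frac{2 z}{3} + \frac{2 z^{2}}{3}$)
$- \frac{64331}{W{\left(229,-84 \right)}} = - \frac{64331}{-20 + \frac{2}{3} \cdot 229 + \frac{2 \cdot 229^{2}}{3}} = - \frac{64331}{-20 + \frac{458}{3} + \frac{2}{3} \cdot 52441} = - \frac{64331}{-20 + \frac{458}{3} + \frac{104882}{3}} = - \frac{64331}{\frac{105280}{3}} = \left(-64331\right) \frac{3}{105280} = - \frac{192993}{105280}$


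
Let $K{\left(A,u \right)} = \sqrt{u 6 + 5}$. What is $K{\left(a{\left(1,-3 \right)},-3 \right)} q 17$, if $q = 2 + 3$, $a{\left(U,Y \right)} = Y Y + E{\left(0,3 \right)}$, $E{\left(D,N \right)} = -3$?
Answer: $85 i \sqrt{13} \approx 306.47 i$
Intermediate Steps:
$a{\left(U,Y \right)} = -3 + Y^{2}$ ($a{\left(U,Y \right)} = Y Y - 3 = Y^{2} - 3 = -3 + Y^{2}$)
$K{\left(A,u \right)} = \sqrt{5 + 6 u}$ ($K{\left(A,u \right)} = \sqrt{6 u + 5} = \sqrt{5 + 6 u}$)
$q = 5$
$K{\left(a{\left(1,-3 \right)},-3 \right)} q 17 = \sqrt{5 + 6 \left(-3\right)} 5 \cdot 17 = \sqrt{5 - 18} \cdot 5 \cdot 17 = \sqrt{-13} \cdot 5 \cdot 17 = i \sqrt{13} \cdot 5 \cdot 17 = 5 i \sqrt{13} \cdot 17 = 85 i \sqrt{13}$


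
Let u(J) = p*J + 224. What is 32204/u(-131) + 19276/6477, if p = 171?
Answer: 218898544/143640429 ≈ 1.5239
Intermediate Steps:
u(J) = 224 + 171*J (u(J) = 171*J + 224 = 224 + 171*J)
32204/u(-131) + 19276/6477 = 32204/(224 + 171*(-131)) + 19276/6477 = 32204/(224 - 22401) + 19276*(1/6477) = 32204/(-22177) + 19276/6477 = 32204*(-1/22177) + 19276/6477 = -32204/22177 + 19276/6477 = 218898544/143640429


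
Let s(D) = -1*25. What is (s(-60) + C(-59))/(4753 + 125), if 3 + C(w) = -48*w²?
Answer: -83558/2439 ≈ -34.259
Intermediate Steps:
s(D) = -25
C(w) = -3 - 48*w²
(s(-60) + C(-59))/(4753 + 125) = (-25 + (-3 - 48*(-59)²))/(4753 + 125) = (-25 + (-3 - 48*3481))/4878 = (-25 + (-3 - 167088))*(1/4878) = (-25 - 167091)*(1/4878) = -167116*1/4878 = -83558/2439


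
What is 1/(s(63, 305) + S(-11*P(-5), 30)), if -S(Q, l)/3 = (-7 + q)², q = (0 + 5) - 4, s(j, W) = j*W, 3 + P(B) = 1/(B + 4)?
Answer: 1/19107 ≈ 5.2337e-5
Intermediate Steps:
P(B) = -3 + 1/(4 + B) (P(B) = -3 + 1/(B + 4) = -3 + 1/(4 + B))
s(j, W) = W*j
q = 1 (q = 5 - 4 = 1)
S(Q, l) = -108 (S(Q, l) = -3*(-7 + 1)² = -3*(-6)² = -3*36 = -108)
1/(s(63, 305) + S(-11*P(-5), 30)) = 1/(305*63 - 108) = 1/(19215 - 108) = 1/19107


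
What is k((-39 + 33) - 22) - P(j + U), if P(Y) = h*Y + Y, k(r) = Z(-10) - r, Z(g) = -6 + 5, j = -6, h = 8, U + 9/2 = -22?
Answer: 639/2 ≈ 319.50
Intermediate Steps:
U = -53/2 (U = -9/2 - 22 = -53/2 ≈ -26.500)
Z(g) = -1
k(r) = -1 - r
P(Y) = 9*Y (P(Y) = 8*Y + Y = 9*Y)
k((-39 + 33) - 22) - P(j + U) = (-1 - ((-39 + 33) - 22)) - 9*(-6 - 53/2) = (-1 - (-6 - 22)) - 9*(-65)/2 = (-1 - 1*(-28)) - 1*(-585/2) = (-1 + 28) + 585/2 = 27 + 585/2 = 639/2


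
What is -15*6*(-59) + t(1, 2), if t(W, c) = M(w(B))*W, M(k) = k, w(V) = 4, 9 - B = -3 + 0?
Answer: 5314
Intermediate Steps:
B = 12 (B = 9 - (-3 + 0) = 9 - 1*(-3) = 9 + 3 = 12)
t(W, c) = 4*W
-15*6*(-59) + t(1, 2) = -15*6*(-59) + 4*1 = -90*(-59) + 4 = 5310 + 4 = 5314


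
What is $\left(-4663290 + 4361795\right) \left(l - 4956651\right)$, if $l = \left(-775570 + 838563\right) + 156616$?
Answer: $1428194477790$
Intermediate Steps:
$l = 219609$ ($l = 62993 + 156616 = 219609$)
$\left(-4663290 + 4361795\right) \left(l - 4956651\right) = \left(-4663290 + 4361795\right) \left(219609 - 4956651\right) = \left(-301495\right) \left(-4737042\right) = 1428194477790$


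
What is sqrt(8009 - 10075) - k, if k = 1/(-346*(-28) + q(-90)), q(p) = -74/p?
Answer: -45/435997 + I*sqrt(2066) ≈ -0.00010321 + 45.453*I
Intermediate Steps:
k = 45/435997 (k = 1/(-346*(-28) - 74/(-90)) = 1/(9688 - 74*(-1/90)) = 1/(9688 + 37/45) = 1/(435997/45) = 45/435997 ≈ 0.00010321)
sqrt(8009 - 10075) - k = sqrt(8009 - 10075) - 1*45/435997 = sqrt(-2066) - 45/435997 = I*sqrt(2066) - 45/435997 = -45/435997 + I*sqrt(2066)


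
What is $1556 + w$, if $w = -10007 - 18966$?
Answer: $-27417$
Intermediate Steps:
$w = -28973$ ($w = -10007 - 18966 = -28973$)
$1556 + w = 1556 - 28973 = -27417$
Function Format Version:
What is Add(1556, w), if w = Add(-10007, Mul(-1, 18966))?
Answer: -27417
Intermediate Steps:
w = -28973 (w = Add(-10007, -18966) = -28973)
Add(1556, w) = Add(1556, -28973) = -27417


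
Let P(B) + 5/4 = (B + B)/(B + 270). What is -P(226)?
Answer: 21/62 ≈ 0.33871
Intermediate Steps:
P(B) = -5/4 + 2*B/(270 + B) (P(B) = -5/4 + (B + B)/(B + 270) = -5/4 + (2*B)/(270 + B) = -5/4 + 2*B/(270 + B))
-P(226) = -3*(-450 + 226)/(4*(270 + 226)) = -3*(-224)/(4*496) = -1*(-21/62) = 21/62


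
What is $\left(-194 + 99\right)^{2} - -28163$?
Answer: $37188$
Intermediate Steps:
$\left(-194 + 99\right)^{2} - -28163 = \left(-95\right)^{2} + 28163 = 9025 + 28163 = 37188$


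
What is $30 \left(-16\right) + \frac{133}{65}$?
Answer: $- \frac{31067}{65} \approx -477.95$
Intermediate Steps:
$30 \left(-16\right) + \frac{133}{65} = -480 + 133 \cdot \frac{1}{65} = -480 + \frac{133}{65} = - \frac{31067}{65}$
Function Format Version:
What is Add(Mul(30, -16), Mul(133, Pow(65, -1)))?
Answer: Rational(-31067, 65) ≈ -477.95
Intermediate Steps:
Add(Mul(30, -16), Mul(133, Pow(65, -1))) = Add(-480, Mul(133, Rational(1, 65))) = Add(-480, Rational(133, 65)) = Rational(-31067, 65)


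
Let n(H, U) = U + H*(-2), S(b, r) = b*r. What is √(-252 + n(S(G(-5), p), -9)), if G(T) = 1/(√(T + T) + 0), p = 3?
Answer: √(-6525 + 15*I*√10)/5 ≈ 0.058722 + 16.156*I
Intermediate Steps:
G(T) = √2/(2*√T) (G(T) = 1/(√(2*T) + 0) = 1/(√2*√T + 0) = 1/(√2*√T) = √2/(2*√T))
n(H, U) = U - 2*H
√(-252 + n(S(G(-5), p), -9)) = √(-252 + (-9 - 2*√2/(2*√(-5))*3)) = √(-252 + (-9 - 2*√2*(-I*√5/5)/2*3)) = √(-252 + (-9 - 2*(-I*√10/10)*3)) = √(-252 + (-9 - (-3)*I*√10/5)) = √(-252 + (-9 + 3*I*√10/5)) = √(-261 + 3*I*√10/5)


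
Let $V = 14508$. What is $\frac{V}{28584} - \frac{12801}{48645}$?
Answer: $\frac{3146647}{12874710} \approx 0.24441$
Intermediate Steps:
$\frac{V}{28584} - \frac{12801}{48645} = \frac{14508}{28584} - \frac{12801}{48645} = 14508 \cdot \frac{1}{28584} - \frac{4267}{16215} = \frac{403}{794} - \frac{4267}{16215} = \frac{3146647}{12874710}$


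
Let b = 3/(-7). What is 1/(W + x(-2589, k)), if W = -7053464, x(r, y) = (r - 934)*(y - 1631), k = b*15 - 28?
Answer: -7/8303114 ≈ -8.4306e-7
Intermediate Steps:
b = -3/7 (b = 3*(-⅐) = -3/7 ≈ -0.42857)
k = -241/7 (k = -3/7*15 - 28 = -45/7 - 28 = -241/7 ≈ -34.429)
x(r, y) = (-1631 + y)*(-934 + r) (x(r, y) = (-934 + r)*(-1631 + y) = (-1631 + y)*(-934 + r))
1/(W + x(-2589, k)) = 1/(-7053464 + (1523354 - 1631*(-2589) - 934*(-241/7) - 2589*(-241/7))) = 1/(-7053464 + (1523354 + 4222659 + 225094/7 + 623949/7)) = 1/(-7053464 + 41071134/7) = 1/(-8303114/7) = -7/8303114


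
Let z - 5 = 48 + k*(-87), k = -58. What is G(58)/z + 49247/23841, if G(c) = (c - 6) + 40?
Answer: 253303825/121565259 ≈ 2.0837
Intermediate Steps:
G(c) = 34 + c (G(c) = (-6 + c) + 40 = 34 + c)
z = 5099 (z = 5 + (48 - 58*(-87)) = 5 + (48 + 5046) = 5 + 5094 = 5099)
G(58)/z + 49247/23841 = (34 + 58)/5099 + 49247/23841 = 92*(1/5099) + 49247*(1/23841) = 92/5099 + 49247/23841 = 253303825/121565259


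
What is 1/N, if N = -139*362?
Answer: -1/50318 ≈ -1.9874e-5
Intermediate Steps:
N = -50318
1/N = 1/(-50318) = -1/50318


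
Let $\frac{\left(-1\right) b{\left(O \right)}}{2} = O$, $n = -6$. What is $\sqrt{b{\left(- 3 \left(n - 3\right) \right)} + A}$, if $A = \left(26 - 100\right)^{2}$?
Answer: $\sqrt{5422} \approx 73.634$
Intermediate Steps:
$b{\left(O \right)} = - 2 O$
$A = 5476$ ($A = \left(-74\right)^{2} = 5476$)
$\sqrt{b{\left(- 3 \left(n - 3\right) \right)} + A} = \sqrt{- 2 \left(- 3 \left(-6 - 3\right)\right) + 5476} = \sqrt{- 2 \left(\left(-3\right) \left(-9\right)\right) + 5476} = \sqrt{\left(-2\right) 27 + 5476} = \sqrt{-54 + 5476} = \sqrt{5422}$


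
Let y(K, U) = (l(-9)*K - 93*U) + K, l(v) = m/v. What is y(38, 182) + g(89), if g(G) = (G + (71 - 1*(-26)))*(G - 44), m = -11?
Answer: -76244/9 ≈ -8471.6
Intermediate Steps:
g(G) = (-44 + G)*(97 + G) (g(G) = (G + (71 + 26))*(-44 + G) = (G + 97)*(-44 + G) = (97 + G)*(-44 + G) = (-44 + G)*(97 + G))
l(v) = -11/v
y(K, U) = -93*U + 20*K/9 (y(K, U) = ((-11/(-9))*K - 93*U) + K = ((-11*(-⅑))*K - 93*U) + K = (11*K/9 - 93*U) + K = (-93*U + 11*K/9) + K = -93*U + 20*K/9)
y(38, 182) + g(89) = (-93*182 + (20/9)*38) + (-4268 + 89² + 53*89) = (-16926 + 760/9) + (-4268 + 7921 + 4717) = -151574/9 + 8370 = -76244/9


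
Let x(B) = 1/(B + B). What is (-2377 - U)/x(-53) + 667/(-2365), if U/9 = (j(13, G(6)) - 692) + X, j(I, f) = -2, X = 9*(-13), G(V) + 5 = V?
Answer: -1233896847/2365 ≈ -5.2173e+5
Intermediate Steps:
G(V) = -5 + V
X = -117
x(B) = 1/(2*B)
U = -7299 (U = 9*((-2 - 692) - 117) = 9*(-694 - 117) = 9*(-811) = -7299)
(-2377 - U)/x(-53) + 667/(-2365) = (-2377 - 1*(-7299))/(((½)/(-53))) + 667/(-2365) = (-2377 + 7299)/(((½)*(-1/53))) + 667*(-1/2365) = 4922/(-1/106) - 667/2365 = 4922*(-106) - 667/2365 = -521732 - 667/2365 = -1233896847/2365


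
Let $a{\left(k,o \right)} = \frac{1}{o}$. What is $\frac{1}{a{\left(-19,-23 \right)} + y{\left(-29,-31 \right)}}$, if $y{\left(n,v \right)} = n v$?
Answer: $\frac{23}{20676} \approx 0.0011124$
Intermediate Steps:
$\frac{1}{a{\left(-19,-23 \right)} + y{\left(-29,-31 \right)}} = \frac{1}{\frac{1}{-23} - -899} = \frac{1}{- \frac{1}{23} + 899} = \frac{1}{\frac{20676}{23}} = \frac{23}{20676}$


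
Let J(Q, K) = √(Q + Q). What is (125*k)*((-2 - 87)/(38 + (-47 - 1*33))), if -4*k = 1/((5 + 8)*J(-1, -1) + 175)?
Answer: -278125/743112 + 144625*I*√2/5201784 ≈ -0.37427 + 0.039319*I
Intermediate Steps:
J(Q, K) = √2*√Q (J(Q, K) = √(2*Q) = √2*√Q)
k = -1/(4*(175 + 13*I*√2)) (k = -1/(4*((5 + 8)*(√2*√(-1)) + 175)) = -1/(4*(13*(√2*I) + 175)) = -1/(4*(13*(I*√2) + 175)) = -1/(4*(13*I*√2 + 175)) = -1/(4*(175 + 13*I*√2)) ≈ -0.001413 + 0.00014844*I)
(125*k)*((-2 - 87)/(38 + (-47 - 1*33))) = (125*(I/(4*(-175*I + 13*√2))))*((-2 - 87)/(38 + (-47 - 1*33))) = (125*I/(4*(-175*I + 13*√2)))*(-89/(38 + (-47 - 33))) = (125*I/(4*(-175*I + 13*√2)))*(-89/(38 - 80)) = (125*I/(4*(-175*I + 13*√2)))*(-89/(-42)) = (125*I/(4*(-175*I + 13*√2)))*(-89*(-1/42)) = (125*I/(4*(-175*I + 13*√2)))*(89/42) = 11125*I/(168*(-175*I + 13*√2))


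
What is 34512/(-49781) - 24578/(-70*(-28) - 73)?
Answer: -1288641562/93936747 ≈ -13.718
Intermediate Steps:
34512/(-49781) - 24578/(-70*(-28) - 73) = 34512*(-1/49781) - 24578/(1960 - 73) = -34512/49781 - 24578/1887 = -1288641562/93936747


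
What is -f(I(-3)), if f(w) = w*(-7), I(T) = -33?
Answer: -231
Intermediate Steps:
f(w) = -7*w
-f(I(-3)) = -(-7)*(-33) = -1*231 = -231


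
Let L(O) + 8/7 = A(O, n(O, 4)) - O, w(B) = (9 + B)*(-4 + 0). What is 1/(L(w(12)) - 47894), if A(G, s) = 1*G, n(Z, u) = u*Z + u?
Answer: -7/335266 ≈ -2.0879e-5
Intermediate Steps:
n(Z, u) = u + Z*u (n(Z, u) = Z*u + u = u + Z*u)
A(G, s) = G
w(B) = -36 - 4*B (w(B) = (9 + B)*(-4) = -36 - 4*B)
L(O) = -8/7 (L(O) = -8/7 + (O - O) = -8/7 + 0 = -8/7)
1/(L(w(12)) - 47894) = 1/(-8/7 - 47894) = 1/(-335266/7) = -7/335266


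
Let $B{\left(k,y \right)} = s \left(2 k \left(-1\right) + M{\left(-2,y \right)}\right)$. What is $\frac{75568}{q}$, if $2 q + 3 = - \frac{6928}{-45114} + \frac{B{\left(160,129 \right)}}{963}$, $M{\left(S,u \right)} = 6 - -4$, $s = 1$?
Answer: $- \frac{1094345095392}{22941337} \approx -47702.0$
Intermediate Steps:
$M{\left(S,u \right)} = 10$ ($M{\left(S,u \right)} = 6 + 4 = 10$)
$B{\left(k,y \right)} = 10 - 2 k$ ($B{\left(k,y \right)} = 1 \left(2 k \left(-1\right) + 10\right) = 1 \left(- 2 k + 10\right) = 1 \left(10 - 2 k\right) = 10 - 2 k$)
$q = - \frac{22941337}{14481594}$ ($q = - \frac{3}{2} + \frac{- \frac{6928}{-45114} + \frac{10 - 320}{963}}{2} = - \frac{3}{2} + \frac{\left(-6928\right) \left(- \frac{1}{45114}\right) + \left(10 - 320\right) \frac{1}{963}}{2} = - \frac{3}{2} + \frac{\frac{3464}{22557} - \frac{310}{963}}{2} = - \frac{3}{2} + \frac{1}{2} \left(- \frac{1218946}{7240797}\right) = - \frac{3}{2} - \frac{609473}{7240797} = - \frac{22941337}{14481594} \approx -1.5842$)
$\frac{75568}{q} = \frac{75568}{- \frac{22941337}{14481594}} = 75568 \left(- \frac{14481594}{22941337}\right) = - \frac{1094345095392}{22941337}$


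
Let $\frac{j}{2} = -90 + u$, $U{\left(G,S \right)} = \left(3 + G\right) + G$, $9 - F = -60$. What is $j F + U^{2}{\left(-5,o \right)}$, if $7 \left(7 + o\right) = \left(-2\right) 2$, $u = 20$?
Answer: $-9611$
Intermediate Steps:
$F = 69$ ($F = 9 - -60 = 9 + 60 = 69$)
$o = - \frac{53}{7}$ ($o = -7 + \frac{\left(-2\right) 2}{7} = -7 + \frac{1}{7} \left(-4\right) = -7 - \frac{4}{7} = - \frac{53}{7} \approx -7.5714$)
$U{\left(G,S \right)} = 3 + 2 G$
$j = -140$ ($j = 2 \left(-90 + 20\right) = 2 \left(-70\right) = -140$)
$j F + U^{2}{\left(-5,o \right)} = \left(-140\right) 69 + \left(3 + 2 \left(-5\right)\right)^{2} = -9660 + \left(3 - 10\right)^{2} = -9660 + \left(-7\right)^{2} = -9660 + 49 = -9611$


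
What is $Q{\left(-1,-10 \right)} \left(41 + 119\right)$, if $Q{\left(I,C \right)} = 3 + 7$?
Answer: $1600$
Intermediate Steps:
$Q{\left(I,C \right)} = 10$
$Q{\left(-1,-10 \right)} \left(41 + 119\right) = 10 \left(41 + 119\right) = 10 \cdot 160 = 1600$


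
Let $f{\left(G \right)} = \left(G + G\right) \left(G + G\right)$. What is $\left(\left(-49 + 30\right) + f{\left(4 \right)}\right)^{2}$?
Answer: $2025$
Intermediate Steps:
$f{\left(G \right)} = 4 G^{2}$ ($f{\left(G \right)} = 2 G 2 G = 4 G^{2}$)
$\left(\left(-49 + 30\right) + f{\left(4 \right)}\right)^{2} = \left(\left(-49 + 30\right) + 4 \cdot 4^{2}\right)^{2} = \left(-19 + 4 \cdot 16\right)^{2} = \left(-19 + 64\right)^{2} = 45^{2} = 2025$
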